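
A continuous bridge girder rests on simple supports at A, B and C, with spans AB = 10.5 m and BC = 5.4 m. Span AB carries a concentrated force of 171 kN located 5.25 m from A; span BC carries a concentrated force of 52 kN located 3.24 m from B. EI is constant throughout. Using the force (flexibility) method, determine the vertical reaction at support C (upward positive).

R_C = -12.94 kN

Insert a hinge at B; M_B is the redundant, and each span becomes simply supported.
Discontinuity in slope at B on the released structure — sum the simple-span end rotations:
  span AB: point load 171 at a = 5.25: Pab(L + a)/(6LEI) = 1178/EI
  span BC: point load 52 at a = 3.24: Pab(L + b)/(6LEI) = 84.91/EI
  relative rotation θ_0 = (1178 + 84.91)/EI = 1263/EI
A unit hogging moment at B produces rotation L₁/(3EI) + L₂/(3EI) = 5.3/EI.
Compatibility: M_B·(L₁+L₂)/(3EI) = θ_0, giving M_B = 238.3 kN·m (hogging).
Span BC, ΣM about C: R_B^{BC}·5.4 = 112.3 + 238.3, so R_B^{BC} = 64.94 kN and R_C = 52 − 64.94 = -12.94 kN.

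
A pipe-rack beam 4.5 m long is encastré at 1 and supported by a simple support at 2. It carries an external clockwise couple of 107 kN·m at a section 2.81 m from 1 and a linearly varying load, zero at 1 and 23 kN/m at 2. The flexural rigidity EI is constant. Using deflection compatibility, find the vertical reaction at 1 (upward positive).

Choose R_2 as the redundant. The primary structure is the cantilever fixed at 1.
Free-end deflection of the primary structure under the applied loading (downward +):
  clockwise couple 107 at a = 2.81: M₀a(2L − a)/(2EI) = 930.6/EI
  triangular load, peak 23 at the free end: 11w₀L⁴/(120EI) = 864.5/EI
  δ_0 = 1795/EI
Flexibility coefficient — unit upward force at 2: δ_{22} = L³/(3EI) = 30.38/EI.
The prop prevents deflection at 2: R_2 = δ_0/δ_{22} = 1795/30.38 = 59.1 kN.
Vertical equilibrium: R_1 = ΣP − R_2 = 51.75 − 59.1 = -7.349 kN.

R_1 = -7.349 kN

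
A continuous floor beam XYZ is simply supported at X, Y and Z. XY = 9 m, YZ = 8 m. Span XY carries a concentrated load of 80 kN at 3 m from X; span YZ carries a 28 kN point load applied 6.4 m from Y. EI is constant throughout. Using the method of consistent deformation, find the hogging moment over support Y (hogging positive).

M_Y = 66.59 kN·m

Insert a hinge at Y; M_Y is the redundant, and each span becomes simply supported.
End slopes at the hinge Y, treating each span as simply supported:
  span XY: point load 80 at a = 3: Pab(L + a)/(6LEI) = 320/EI
  span YZ: point load 28 at a = 6.4: Pab(L + b)/(6LEI) = 57.34/EI
  relative rotation θ_0 = (320 + 57.34)/EI = 377.3/EI
A unit hogging moment at Y produces rotation L₁/(3EI) + L₂/(3EI) = 5.667/EI.
Compatibility: M_Y·(L₁+L₂)/(3EI) = θ_0, giving M_Y = 66.59 kN·m (hogging).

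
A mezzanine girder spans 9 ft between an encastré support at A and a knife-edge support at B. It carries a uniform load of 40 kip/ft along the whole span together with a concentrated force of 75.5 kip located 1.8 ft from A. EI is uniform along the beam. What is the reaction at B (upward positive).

Remove the prop at B; the released (primary) structure is a cantilever built in at A.
Free-end deflection of the primary structure under the applied loading (downward +):
  UDL 40: wL⁴/(8EI) = 32805/EI
  point load 75.5 at a = 1.8: Pa²(3L − a)/(6EI) = 1027/EI
  δ_0 = 33832/EI
Flexibility coefficient — unit upward force at B: δ_{BB} = L³/(3EI) = 243/EI.
The prop prevents deflection at B: R_B = δ_0/δ_{BB} = 33832/243 = 139.2 kip.

R_B = 139.2 kip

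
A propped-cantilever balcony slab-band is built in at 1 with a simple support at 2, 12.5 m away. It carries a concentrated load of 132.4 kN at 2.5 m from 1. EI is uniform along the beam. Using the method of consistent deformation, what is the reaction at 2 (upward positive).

R_2 = 7.414 kN

Choose R_2 as the redundant. The primary structure is the cantilever fixed at 1.
Primary-structure tip deflection at 2 by superposition:
  point load 132.4 at a = 2.5: Pa²(3L − a)/(6EI) = 4827/EI
Tip deflection under a unit load at 2: L³/(3EI) = 651/EI.
Compatibility at 2: δ_0 − R_2·δ_{22} = 0, so R_2 = 4827/651 = 7.414 kN.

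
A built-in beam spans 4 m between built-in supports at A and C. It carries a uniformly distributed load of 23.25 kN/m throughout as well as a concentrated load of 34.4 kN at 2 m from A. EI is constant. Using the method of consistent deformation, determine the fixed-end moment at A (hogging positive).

Release both end moments; the primary structure is a simply-supported span AC with redundants M_A and M_C.
On the primary (simply-supported) span, the end slopes from the loading are:
  at A: UDL 23.25: wL³/(24EI) = 62/EI
  at C: UDL 23.25: wL³/(24EI) = 62/EI
  at A: point load 34.4 at a = 2: Pab(L + b)/(6LEI) = 34.4/EI
  at C: point load 34.4 at a = 2: Pab(L + a)/(6LEI) = 34.4/EI
  θ_A0 = 96.4/EI,  θ_C0 = 96.4/EI
Flexibility coefficients: a unit moment at one end gives L/(3EI) there and L/(6EI) at the far end, so f₁₁ = f₂₂ = 1.333/EI and f₁₂ = f₂₁ = 0.6667/EI.
Compatibility — zero rotation at each built-in end:
  1.333 M_A + 0.6667 M_C = 96.4
  0.6667 M_A + 1.333 M_C = 96.4
Solving the pair gives M_A = 48.2 kN·m and M_C = 48.2 kN·m (hogging).

M_A = 48.2 kN·m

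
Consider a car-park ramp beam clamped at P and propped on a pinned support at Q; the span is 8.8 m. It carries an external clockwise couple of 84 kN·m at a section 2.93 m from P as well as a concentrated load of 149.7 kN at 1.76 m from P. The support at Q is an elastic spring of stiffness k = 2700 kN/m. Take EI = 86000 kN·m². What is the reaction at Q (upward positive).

R_Q = 14.32 kN

Take the reaction at Q as the redundant and release it; the primary structure is a cantilever fixed at P.
Downward deflection at the released point Q due to the loads:
  clockwise couple 84 at a = 2.93: M₀a(2L − a)/(2EI) = 1805/EI
  point load 149.7 at a = 1.76: Pa²(3L − a)/(6EI) = 1904/EI
  δ_0 = 3710/EI
Flexibility coefficient — unit upward force at Q: δ_{QQ} = L³/(3EI) = 227.2/EI.
With EI = 86000 kN·m²: δ_0 = 0.043135 m and δ_{QQ} = 0.002641 m/kN.
Compatibility — the spring shortens by R_Q/k under the reaction it provides: δ_0 − R_Q·δ_{QQ} = R_Q/k. With 1/k = 0.00037 m/kN, R_Q = δ_0 / (δ_{QQ} + 1/k) = 0.043135 / (0.002641 + 0.00037) = 14.32 kN.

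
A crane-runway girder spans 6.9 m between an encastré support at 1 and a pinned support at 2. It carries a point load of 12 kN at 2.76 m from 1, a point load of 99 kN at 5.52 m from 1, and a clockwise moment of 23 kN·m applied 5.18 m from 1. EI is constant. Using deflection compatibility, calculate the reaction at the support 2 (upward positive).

R_2 = 76.88 kN

Release the roller at 2. Primary structure: cantilever fixed at 1.
Free-end deflection of the primary structure under the applied loading (downward +):
  point load 12 at a = 2.76: Pa²(3L − a)/(6EI) = 273.3/EI
  point load 99 at a = 5.52: Pa²(3L − a)/(6EI) = 7632/EI
  clockwise couple 23 at a = 5.18: M₀a(2L − a)/(2EI) = 513.5/EI
  δ_0 = 8419/EI
Flexibility coefficient — unit upward force at 2: δ_{22} = L³/(3EI) = 109.5/EI.
Compatibility at 2: δ_0 − R_2·δ_{22} = 0, so R_2 = 8419/109.5 = 76.88 kN.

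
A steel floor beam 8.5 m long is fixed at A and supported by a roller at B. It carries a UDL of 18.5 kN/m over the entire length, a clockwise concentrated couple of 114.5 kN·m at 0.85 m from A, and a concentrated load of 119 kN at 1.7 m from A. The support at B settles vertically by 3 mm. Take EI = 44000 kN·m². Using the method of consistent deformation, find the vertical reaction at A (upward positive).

Take the reaction at B as the redundant and release it; the primary structure is a cantilever fixed at A.
Free-end deflection of the primary structure under the applied loading (downward +):
  UDL 18.5: wL⁴/(8EI) = 12071/EI
  clockwise couple 114.5 at a = 0.85: M₀a(2L − a)/(2EI) = 785.9/EI
  point load 119 at a = 1.7: Pa²(3L − a)/(6EI) = 1364/EI
  δ_0 = 14221/EI
Tip deflection under a unit load at B: L³/(3EI) = 204.7/EI.
With EI = 44000 kN·m²: δ_0 = 0.32322 m and δ_{BB} = 0.004652 m/kN.
Compatibility — the beam at B must follow the support down by 0.003 m: δ_0 − R_B·δ_{BB} = 0.003, so R_B = (0.32322 − 0.003)/0.004652 = 68.83 kN.
Vertical equilibrium: R_A = ΣP − R_B = 276.2 − 68.83 = 207.4 kN.

R_A = 207.4 kN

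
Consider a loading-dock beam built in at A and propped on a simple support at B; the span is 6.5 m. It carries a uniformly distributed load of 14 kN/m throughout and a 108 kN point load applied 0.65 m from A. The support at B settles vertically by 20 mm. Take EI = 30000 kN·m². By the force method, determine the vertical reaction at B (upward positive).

R_B = 29.14 kN

Choose R_B as the redundant. The primary structure is the cantilever fixed at A.
Primary-structure tip deflection at B by superposition:
  UDL 14: wL⁴/(8EI) = 3124/EI
  point load 108 at a = 0.65: Pa²(3L − a)/(6EI) = 143.4/EI
  δ_0 = 3267/EI
Flexibility coefficient — unit upward force at B: δ_{BB} = L³/(3EI) = 91.54/EI.
With EI = 30000 kN·m²: δ_0 = 0.10891 m and δ_{BB} = 0.003051 m/kN.
Compatibility — the beam at B must follow the support down by 0.02 m: δ_0 − R_B·δ_{BB} = 0.02, so R_B = (0.10891 − 0.02)/0.003051 = 29.14 kN.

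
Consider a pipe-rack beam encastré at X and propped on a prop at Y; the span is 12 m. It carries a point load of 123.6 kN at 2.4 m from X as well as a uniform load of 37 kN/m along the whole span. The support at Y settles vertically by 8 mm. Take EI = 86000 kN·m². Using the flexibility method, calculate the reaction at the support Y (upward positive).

R_Y = 172.2 kN

Release the roller at Y. Primary structure: cantilever fixed at X.
Free-end deflection of the primary structure under the applied loading (downward +):
  point load 123.6 at a = 2.4: Pa²(3L − a)/(6EI) = 3987/EI
  UDL 37: wL⁴/(8EI) = 95904/EI
  δ_0 = 99891/EI
Flexibility coefficient — unit upward force at Y: δ_{YY} = L³/(3EI) = 576/EI.
With EI = 86000 kN·m²: δ_0 = 1.1615 m and δ_{YY} = 0.006698 m/kN.
Compatibility — the beam at Y must follow the support down by 0.008 m: δ_0 − R_Y·δ_{YY} = 0.008, so R_Y = (1.1615 − 0.008)/0.006698 = 172.2 kN.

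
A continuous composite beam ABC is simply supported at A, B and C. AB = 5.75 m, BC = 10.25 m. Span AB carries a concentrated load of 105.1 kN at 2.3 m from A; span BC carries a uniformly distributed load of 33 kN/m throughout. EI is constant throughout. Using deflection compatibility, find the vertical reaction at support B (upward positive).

Insert a hinge at B; M_B is the redundant, and each span becomes simply supported.
End slopes at the hinge B, treating each span as simply supported:
  span AB: point load 105.1 at a = 2.3: Pab(L + a)/(6LEI) = 194.6/EI
  span BC: UDL 33: wL³/(24EI) = 1481/EI
  relative rotation θ_0 = (194.6 + 1481)/EI = 1675/EI
A unit hogging moment at B produces rotation L₁/(3EI) + L₂/(3EI) = 5.333/EI.
Slope continuity at B: θ_0 = M_B·5.333/EI, so M_B = 1675/5.333 = 314.1 kN·m (hogging).
Span AB, ΣM about A with M_B applied at B: R_B^{AB}·5.75 = 241.7 + 314.1, so R_B^{AB} = 96.67 kN and R_A = 105.1 − 96.67 = 8.43 kN.
Span BC, ΣM about C: R_B^{BC}·10.25 = 1734 + 314.1, so R_B^{BC} = 199.8 kN and R_C = 338.2 − 199.8 = 138.5 kN.
R_B = 96.67 + 199.8 = 296.4 kN.

R_B = 296.4 kN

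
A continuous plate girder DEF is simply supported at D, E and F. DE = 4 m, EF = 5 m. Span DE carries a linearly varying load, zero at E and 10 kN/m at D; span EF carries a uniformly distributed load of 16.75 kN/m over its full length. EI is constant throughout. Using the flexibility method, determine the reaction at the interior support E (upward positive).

Take M_E as the redundant. Released structure: two simple spans DE and EF with a hinge at E.
Rotations at E on the released spans (each span's end-slope, ×1/EI):
  span DE: triangular load, peak 10: 7w₀L³/(360EI) = 12.44/EI
  span EF: UDL 16.75: wL³/(24EI) = 87.24/EI
  relative rotation θ_0 = (12.44 + 87.24)/EI = 99.68/EI
A unit hogging moment at E produces rotation L₁/(3EI) + L₂/(3EI) = 3/EI.
Slope continuity at E: θ_0 = M_E·3/EI, so M_E = 99.68/3 = 33.23 kN·m (hogging).
Span DE, ΣM about D with M_E applied at E: R_E^{DE}·4 = 26.67 + 33.23, so R_E^{DE} = 14.97 kN and R_D = 20 − 14.97 = 5.026 kN.
Span EF, ΣM about F: R_E^{EF}·5 = 209.4 + 33.23, so R_E^{EF} = 48.52 kN and R_F = 83.75 − 48.52 = 35.23 kN.
R_E = 14.97 + 48.52 = 63.49 kN.

R_E = 63.49 kN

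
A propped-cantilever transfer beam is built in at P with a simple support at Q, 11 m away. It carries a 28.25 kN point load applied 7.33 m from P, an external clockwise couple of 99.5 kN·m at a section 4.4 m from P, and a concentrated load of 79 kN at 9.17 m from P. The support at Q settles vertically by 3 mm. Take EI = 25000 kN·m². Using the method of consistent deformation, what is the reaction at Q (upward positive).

R_Q = 82.62 kN

Remove the prop at Q; the released (primary) structure is a cantilever built in at P.
Deflection at Q on the released cantilever, summing each load's contribution:
  point load 28.25 at a = 7.33: Pa²(3L − a)/(6EI) = 6494/EI
  clockwise couple 99.5 at a = 4.4: M₀a(2L − a)/(2EI) = 3853/EI
  point load 79 at a = 9.17: Pa²(3L − a)/(6EI) = 26384/EI
  δ_0 = 36730/EI
Flexibility coefficient — unit upward force at Q: δ_{QQ} = L³/(3EI) = 443.7/EI.
With EI = 25000 kN·m²: δ_0 = 1.4692 m and δ_{QQ} = 0.017747 m/kN.
Compatibility — the beam at Q must follow the support down by 0.003 m: δ_0 − R_Q·δ_{QQ} = 0.003, so R_Q = (1.4692 − 0.003)/0.017747 = 82.62 kN.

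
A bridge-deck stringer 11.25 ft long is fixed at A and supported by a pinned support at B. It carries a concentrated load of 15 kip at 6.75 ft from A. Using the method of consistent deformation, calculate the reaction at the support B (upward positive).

R_B = 6.48 kip

Release the roller at B. Primary structure: cantilever fixed at A.
Deflection at B on the released cantilever, summing each load's contribution:
  point load 15 at a = 6.75: Pa²(3L − a)/(6EI) = 3075/EI
Tip deflection under a unit load at B: L³/(3EI) = 474.6/EI.
The prop prevents deflection at B: R_B = δ_0/δ_{BB} = 3075/474.6 = 6.48 kip.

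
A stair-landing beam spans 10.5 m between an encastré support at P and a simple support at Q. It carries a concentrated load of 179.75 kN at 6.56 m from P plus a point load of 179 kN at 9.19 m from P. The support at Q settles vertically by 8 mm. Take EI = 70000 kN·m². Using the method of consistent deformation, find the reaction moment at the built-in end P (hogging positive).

M_P = 434.9 kN·m

Remove the prop at Q; the released (primary) structure is a cantilever built in at P.
Primary-structure tip deflection at Q by superposition:
  point load 179.75 at a = 6.56: Pa²(3L − a)/(6EI) = 32153/EI
  point load 179 at a = 9.19: Pa²(3L − a)/(6EI) = 56212/EI
  δ_0 = 88365/EI
Tip deflection under a unit load at Q: L³/(3EI) = 385.9/EI.
With EI = 70000 kN·m²: δ_0 = 1.2624 m and δ_{QQ} = 0.005513 m/kN.
Compatibility — the beam at Q must follow the support down by 0.008 m: δ_0 − R_Q·δ_{QQ} = 0.008, so R_Q = (1.2624 − 0.008)/0.005513 = 227.5 kN.
Moment equilibrium about P: M_P = Σ(load moments about P) − R_Q·L = 2824 − 227.5×10.5 = 434.9 kN·m.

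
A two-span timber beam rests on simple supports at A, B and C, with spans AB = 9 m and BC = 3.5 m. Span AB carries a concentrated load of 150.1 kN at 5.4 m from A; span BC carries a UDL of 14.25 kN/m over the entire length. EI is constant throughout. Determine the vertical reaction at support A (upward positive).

Release continuity at B by inserting a hinge; the redundant is the internal moment M_B. The primary structure is two simply-supported spans AB and BC.
Rotations at B on the released spans (each span's end-slope, ×1/EI):
  span AB: point load 150.1 at a = 5.4: Pab(L + a)/(6LEI) = 778.1/EI
  span BC: UDL 14.25: wL³/(24EI) = 25.46/EI
  relative rotation θ_0 = (778.1 + 25.46)/EI = 803.6/EI
A unit hogging moment at B produces rotation L₁/(3EI) + L₂/(3EI) = 4.167/EI.
Slope continuity at B: θ_0 = M_B·4.167/EI, so M_B = 803.6/4.167 = 192.9 kN·m (hogging).
Span AB, ΣM about A with M_B applied at B: R_B^{AB}·9 = 810.5 + 192.9, so R_B^{AB} = 111.5 kN and R_A = 150.1 − 111.5 = 38.61 kN.

R_A = 38.61 kN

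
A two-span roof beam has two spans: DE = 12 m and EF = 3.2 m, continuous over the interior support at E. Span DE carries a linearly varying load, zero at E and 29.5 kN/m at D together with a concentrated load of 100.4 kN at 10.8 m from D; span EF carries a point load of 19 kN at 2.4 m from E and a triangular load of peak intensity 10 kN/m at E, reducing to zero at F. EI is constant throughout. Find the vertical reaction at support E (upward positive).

R_E = 275.6 kN

Release continuity at E by inserting a hinge; the redundant is the internal moment M_E. The primary structure is two simply-supported spans DE and EF.
Discontinuity in slope at E on the released structure — sum the simple-span end rotations:
  span DE: triangular load, peak 29.5: 7w₀L³/(360EI) = 991.2/EI
  span DE: point load 100.4 at a = 10.8: Pab(L + a)/(6LEI) = 412/EI
  span EF: point load 19 at a = 2.4: Pab(L + b)/(6LEI) = 7.6/EI
  span EF: triangular load, peak 10: w₀L³/(45EI) = 7.282/EI
  relative rotation θ_0 = (1403 + 14.88)/EI = 1418/EI
A unit hogging moment at E produces rotation L₁/(3EI) + L₂/(3EI) = 5.067/EI.
Slope continuity at E: θ_0 = M_E·5.067/EI, so M_E = 1418/5.067 = 279.9 kN·m (hogging).
Span DE, ΣM about D with M_E applied at E: R_E^{DE}·12 = 1792 + 279.9, so R_E^{DE} = 172.7 kN and R_D = 277.4 − 172.7 = 104.7 kN.
Span EF, ΣM about F: R_E^{EF}·3.2 = 49.33 + 279.9, so R_E^{EF} = 102.9 kN and R_F = 35 − 102.9 = -67.88 kN.
R_E = 172.7 + 102.9 = 275.6 kN.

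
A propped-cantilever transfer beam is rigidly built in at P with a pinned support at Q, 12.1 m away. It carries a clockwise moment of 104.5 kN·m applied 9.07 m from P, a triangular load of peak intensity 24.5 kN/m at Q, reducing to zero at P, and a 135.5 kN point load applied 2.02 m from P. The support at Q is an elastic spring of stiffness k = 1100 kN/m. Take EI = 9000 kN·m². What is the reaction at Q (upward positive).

Take the reaction at Q as the redundant and release it; the primary structure is a cantilever fixed at P.
Primary-structure tip deflection at Q by superposition:
  clockwise couple 104.5 at a = 9.07: M₀a(2L − a)/(2EI) = 7170/EI
  triangular load, peak 24.5 at the free end: 11w₀L⁴/(120EI) = 48141/EI
  point load 135.5 at a = 2.02: Pa²(3L − a)/(6EI) = 3159/EI
  δ_0 = 58471/EI
Tip deflection under a unit load at Q: L³/(3EI) = 590.5/EI.
With EI = 9000 kN·m²: δ_0 = 6.4967 m and δ_{QQ} = 0.065613 m/kN.
Compatibility — the spring shortens by R_Q/k under the reaction it provides: δ_0 − R_Q·δ_{QQ} = R_Q/k. With 1/k = 0.000909 m/kN, R_Q = δ_0 / (δ_{QQ} + 1/k) = 6.4967 / (0.065613 + 0.000909) = 97.66 kN.

R_Q = 97.66 kN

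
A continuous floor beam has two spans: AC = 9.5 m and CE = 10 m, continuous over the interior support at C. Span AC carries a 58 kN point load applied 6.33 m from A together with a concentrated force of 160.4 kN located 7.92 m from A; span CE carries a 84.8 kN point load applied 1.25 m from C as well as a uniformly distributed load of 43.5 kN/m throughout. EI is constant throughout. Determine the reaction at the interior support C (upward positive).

R_C = 560 kN

Insert a hinge at C; M_C is the redundant, and each span becomes simply supported.
Rotations at C on the released spans (each span's end-slope, ×1/EI):
  span AC: point load 58 at a = 6.33: Pab(L + a)/(6LEI) = 323.2/EI
  span AC: point load 160.4 at a = 7.92: Pab(L + a)/(6LEI) = 613.4/EI
  span CE: point load 84.8 at a = 1.25: Pab(L + b)/(6LEI) = 289.8/EI
  span CE: UDL 43.5: wL³/(24EI) = 1812/EI
  relative rotation θ_0 = (936.6 + 2102)/EI = 3039/EI
A unit hogging moment at C produces rotation L₁/(3EI) + L₂/(3EI) = 6.5/EI.
Compatibility: M_C·(L₁+L₂)/(3EI) = θ_0, giving M_C = 467.5 kN·m (hogging).
Span AC, ΣM about A with M_C applied at C: R_C^{AC}·9.5 = 1638 + 467.5, so R_C^{AC} = 221.6 kN and R_A = 218.4 − 221.6 = -3.184 kN.
Span CE, ΣM about E: R_C^{CE}·10 = 2917 + 467.5, so R_C^{CE} = 338.5 kN and R_E = 519.8 − 338.5 = 181.3 kN.
R_C = 221.6 + 338.5 = 560 kN.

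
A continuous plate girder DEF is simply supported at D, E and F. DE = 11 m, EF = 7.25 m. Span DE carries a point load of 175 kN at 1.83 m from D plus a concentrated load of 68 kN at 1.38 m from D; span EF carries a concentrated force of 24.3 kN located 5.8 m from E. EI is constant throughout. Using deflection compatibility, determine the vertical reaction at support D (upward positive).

R_D = 193.7 kN

Insert a hinge at E; M_E is the redundant, and each span becomes simply supported.
Discontinuity in slope at E on the released structure — sum the simple-span end rotations:
  span DE: point load 175 at a = 1.83: Pab(L + a)/(6LEI) = 570.9/EI
  span DE: point load 68 at a = 1.38: Pab(L + a)/(6LEI) = 169.3/EI
  span EF: point load 24.3 at a = 5.8: Pab(L + b)/(6LEI) = 40.87/EI
  relative rotation θ_0 = (740.2 + 40.87)/EI = 781.1/EI
A unit hogging moment at E produces rotation L₁/(3EI) + L₂/(3EI) = 6.083/EI.
Slope continuity at E: θ_0 = M_E·6.083/EI, so M_E = 781.1/6.083 = 128.4 kN·m (hogging).
Span DE, ΣM about D with M_E applied at E: R_E^{DE}·11 = 414.1 + 128.4, so R_E^{DE} = 49.32 kN and R_D = 243 − 49.32 = 193.7 kN.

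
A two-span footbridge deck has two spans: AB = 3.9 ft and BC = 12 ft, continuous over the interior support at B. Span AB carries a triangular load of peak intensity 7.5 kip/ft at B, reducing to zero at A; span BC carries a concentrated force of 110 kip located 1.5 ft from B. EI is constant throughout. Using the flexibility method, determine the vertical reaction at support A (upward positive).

Insert a hinge at B; M_B is the redundant, and each span becomes simply supported.
Rotations at B on the released spans (each span's end-slope, ×1/EI):
  span AB: triangular load, peak 7.5: w₀L³/(45EI) = 9.886/EI
  span BC: point load 110 at a = 1.5: Pab(L + b)/(6LEI) = 541.4/EI
  relative rotation θ_0 = (9.886 + 541.4)/EI = 551.3/EI
A unit hogging moment at B produces rotation L₁/(3EI) + L₂/(3EI) = 5.3/EI.
Slope continuity at B: θ_0 = M_B·5.3/EI, so M_B = 551.3/5.3 = 104 kip·ft (hogging).
Span AB, ΣM about A with M_B applied at B: R_B^{AB}·3.9 = 38.02 + 104, so R_B^{AB} = 36.42 kip and R_A = 14.62 − 36.42 = -21.8 kip.

R_A = -21.8 kip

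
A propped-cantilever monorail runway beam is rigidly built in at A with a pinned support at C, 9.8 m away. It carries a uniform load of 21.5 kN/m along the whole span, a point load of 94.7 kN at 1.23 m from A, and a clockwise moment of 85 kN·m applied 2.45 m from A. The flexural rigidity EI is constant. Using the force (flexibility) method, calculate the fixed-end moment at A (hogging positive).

Choose R_C as the redundant. The primary structure is the cantilever fixed at A.
Primary-structure tip deflection at C by superposition:
  UDL 21.5: wL⁴/(8EI) = 24789/EI
  point load 94.7 at a = 1.23: Pa²(3L − a)/(6EI) = 672.7/EI
  clockwise couple 85 at a = 2.45: M₀a(2L − a)/(2EI) = 1786/EI
  δ_0 = 27247/EI
Flexibility coefficient — unit upward force at C: δ_{CC} = L³/(3EI) = 313.7/EI.
Compatibility at C: δ_0 − R_C·δ_{CC} = 0, so R_C = 27247/313.7 = 86.85 kN.
Moment equilibrium about A: M_A = Σ(load moments about A) − R_C·L = 1234 − 86.85×9.8 = 382.8 kN·m.

M_A = 382.8 kN·m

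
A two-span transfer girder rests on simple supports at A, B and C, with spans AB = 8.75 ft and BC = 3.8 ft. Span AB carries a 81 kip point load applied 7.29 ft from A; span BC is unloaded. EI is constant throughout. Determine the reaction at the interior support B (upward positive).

R_B = 91.25 kip

Take M_B as the redundant. Released structure: two simple spans AB and BC with a hinge at B.
End slopes at the hinge B, treating each span as simply supported:
  span AB: point load 81 at a = 7.29: Pab(L + a)/(6LEI) = 263.4/EI
  relative rotation θ_0 = (263.4 + 0)/EI = 263.4/EI
A unit hogging moment at B produces rotation L₁/(3EI) + L₂/(3EI) = 4.183/EI.
Slope continuity at B: θ_0 = M_B·4.183/EI, so M_B = 263.4/4.183 = 62.96 kip·ft (hogging).
Span AB, ΣM about A with M_B applied at B: R_B^{AB}·8.75 = 590.5 + 62.96, so R_B^{AB} = 74.68 kip and R_A = 81 − 74.68 = 6.32 kip.
Span BC, ΣM about C: R_B^{BC}·3.8 = 0 + 62.96, so R_B^{BC} = 16.57 kip and R_C = 0 − 16.57 = -16.57 kip.
R_B = 74.68 + 16.57 = 91.25 kip.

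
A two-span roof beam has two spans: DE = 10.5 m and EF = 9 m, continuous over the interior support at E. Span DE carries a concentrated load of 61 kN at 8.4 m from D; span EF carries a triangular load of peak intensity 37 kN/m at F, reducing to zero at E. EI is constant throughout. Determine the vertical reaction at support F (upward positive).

Take M_E as the redundant. Released structure: two simple spans DE and EF with a hinge at E.
Rotations at E on the released spans (each span's end-slope, ×1/EI):
  span DE: point load 61 at a = 8.4: Pab(L + a)/(6LEI) = 322.8/EI
  span EF: triangular load, peak 37: 7w₀L³/(360EI) = 524.5/EI
  relative rotation θ_0 = (322.8 + 524.5)/EI = 847.3/EI
A unit hogging moment at E produces rotation L₁/(3EI) + L₂/(3EI) = 6.5/EI.
Compatibility: M_E·(L₁+L₂)/(3EI) = θ_0, giving M_E = 130.4 kN·m (hogging).
Span EF, ΣM about F: R_E^{EF}·9 = 499.5 + 130.4, so R_E^{EF} = 69.98 kN and R_F = 166.5 − 69.98 = 96.52 kN.

R_F = 96.52 kN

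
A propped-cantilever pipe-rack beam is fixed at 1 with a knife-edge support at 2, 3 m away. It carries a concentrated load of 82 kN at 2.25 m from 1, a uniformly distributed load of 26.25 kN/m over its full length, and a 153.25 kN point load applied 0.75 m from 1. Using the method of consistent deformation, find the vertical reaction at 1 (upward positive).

Remove the prop at 2; the released (primary) structure is a cantilever built in at 1.
Deflection at 2 on the released cantilever, summing each load's contribution:
  point load 82 at a = 2.25: Pa²(3L − a)/(6EI) = 467/EI
  UDL 26.25: wL⁴/(8EI) = 265.8/EI
  point load 153.25 at a = 0.75: Pa²(3L − a)/(6EI) = 118.5/EI
  δ_0 = 851.3/EI
Tip deflection under a unit load at 2: L³/(3EI) = 9/EI.
Compatibility at 2: δ_0 − R_2·δ_{22} = 0, so R_2 = 851.3/9 = 94.59 kN.
Vertical equilibrium: R_1 = ΣP − R_2 = 314 − 94.59 = 219.4 kN.

R_1 = 219.4 kN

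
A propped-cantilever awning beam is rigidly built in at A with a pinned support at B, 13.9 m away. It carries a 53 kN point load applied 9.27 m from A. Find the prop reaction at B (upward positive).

Choose R_B as the redundant. The primary structure is the cantilever fixed at A.
Deflection at B on the released cantilever, summing each load's contribution:
  point load 53 at a = 9.27: Pa²(3L − a)/(6EI) = 24617/EI
Tip deflection under a unit load at B: L³/(3EI) = 895.2/EI.
Compatibility at B: δ_0 − R_B·δ_{BB} = 0, so R_B = 24617/895.2 = 27.5 kN.

R_B = 27.5 kN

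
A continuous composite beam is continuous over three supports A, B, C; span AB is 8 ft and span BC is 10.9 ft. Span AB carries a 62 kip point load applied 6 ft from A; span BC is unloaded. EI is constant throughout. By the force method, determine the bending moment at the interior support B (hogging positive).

Insert a hinge at B; M_B is the redundant, and each span becomes simply supported.
Discontinuity in slope at B on the released structure — sum the simple-span end rotations:
  span AB: point load 62 at a = 6: Pab(L + a)/(6LEI) = 217/EI
  relative rotation θ_0 = (217 + 0)/EI = 217/EI
A unit hogging moment at B produces rotation L₁/(3EI) + L₂/(3EI) = 6.3/EI.
Compatibility: M_B·(L₁+L₂)/(3EI) = θ_0, giving M_B = 34.44 kip·ft (hogging).

M_B = 34.44 kip·ft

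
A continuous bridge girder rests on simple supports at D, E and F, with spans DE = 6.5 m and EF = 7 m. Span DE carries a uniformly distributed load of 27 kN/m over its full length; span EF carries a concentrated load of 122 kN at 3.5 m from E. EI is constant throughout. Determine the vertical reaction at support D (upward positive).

R_D = 64.41 kN

Insert a hinge at E; M_E is the redundant, and each span becomes simply supported.
End slopes at the hinge E, treating each span as simply supported:
  span DE: UDL 27: wL³/(24EI) = 309/EI
  span EF: point load 122 at a = 3.5: Pab(L + b)/(6LEI) = 373.6/EI
  relative rotation θ_0 = (309 + 373.6)/EI = 682.6/EI
A unit hogging moment at E produces rotation L₁/(3EI) + L₂/(3EI) = 4.5/EI.
Slope continuity at E: θ_0 = M_E·4.5/EI, so M_E = 682.6/4.5 = 151.7 kN·m (hogging).
Span DE, ΣM about D with M_E applied at E: R_E^{DE}·6.5 = 570.4 + 151.7, so R_E^{DE} = 111.1 kN and R_D = 175.5 − 111.1 = 64.41 kN.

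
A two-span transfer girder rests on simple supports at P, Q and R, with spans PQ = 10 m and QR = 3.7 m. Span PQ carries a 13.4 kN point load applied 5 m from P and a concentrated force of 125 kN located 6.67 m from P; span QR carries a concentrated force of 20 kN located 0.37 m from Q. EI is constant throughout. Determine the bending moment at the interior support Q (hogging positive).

Insert a hinge at Q; M_Q is the redundant, and each span becomes simply supported.
Discontinuity in slope at Q on the released structure — sum the simple-span end rotations:
  span PQ: point load 13.4 at a = 5: Pab(L + a)/(6LEI) = 83.75/EI
  span PQ: point load 125 at a = 6.67: Pab(L + a)/(6LEI) = 771.4/EI
  span QR: point load 20 at a = 0.37: Pab(L + b)/(6LEI) = 7.803/EI
  relative rotation θ_0 = (855.1 + 7.803)/EI = 862.9/EI
A unit hogging moment at Q produces rotation L₁/(3EI) + L₂/(3EI) = 4.567/EI.
Slope continuity at Q: θ_0 = M_Q·4.567/EI, so M_Q = 862.9/4.567 = 189 kN·m (hogging).

M_Q = 189 kN·m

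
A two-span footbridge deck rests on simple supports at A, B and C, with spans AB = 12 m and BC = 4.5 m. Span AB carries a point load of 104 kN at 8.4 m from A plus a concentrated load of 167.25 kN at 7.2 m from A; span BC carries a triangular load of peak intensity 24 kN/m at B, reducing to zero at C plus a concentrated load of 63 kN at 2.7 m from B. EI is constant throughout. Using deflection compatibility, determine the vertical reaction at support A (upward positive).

Release continuity at B by inserting a hinge; the redundant is the internal moment M_B. The primary structure is two simply-supported spans AB and BC.
Discontinuity in slope at B on the released structure — sum the simple-span end rotations:
  span AB: point load 104 at a = 8.4: Pab(L + a)/(6LEI) = 891.1/EI
  span AB: point load 167.25 at a = 7.2: Pab(L + a)/(6LEI) = 1541/EI
  span BC: triangular load, peak 24: w₀L³/(45EI) = 48.6/EI
  span BC: point load 63 at a = 2.7: Pab(L + b)/(6LEI) = 71.44/EI
  relative rotation θ_0 = (2432 + 120)/EI = 2552/EI
A unit hogging moment at B produces rotation L₁/(3EI) + L₂/(3EI) = 5.5/EI.
Slope continuity at B: θ_0 = M_B·5.5/EI, so M_B = 2552/5.5 = 464.1 kN·m (hogging).
Span AB, ΣM about A with M_B applied at B: R_B^{AB}·12 = 2078 + 464.1, so R_B^{AB} = 211.8 kN and R_A = 271.2 − 211.8 = 59.43 kN.

R_A = 59.43 kN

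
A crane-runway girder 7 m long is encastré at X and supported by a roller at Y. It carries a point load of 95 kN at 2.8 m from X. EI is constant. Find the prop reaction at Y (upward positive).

Choose R_Y as the redundant. The primary structure is the cantilever fixed at X.
Primary-structure tip deflection at Y by superposition:
  point load 95 at a = 2.8: Pa²(3L − a)/(6EI) = 2259/EI
Flexibility coefficient — unit upward force at Y: δ_{YY} = L³/(3EI) = 114.3/EI.
The prop prevents deflection at Y: R_Y = δ_0/δ_{YY} = 2259/114.3 = 19.76 kN.

R_Y = 19.76 kN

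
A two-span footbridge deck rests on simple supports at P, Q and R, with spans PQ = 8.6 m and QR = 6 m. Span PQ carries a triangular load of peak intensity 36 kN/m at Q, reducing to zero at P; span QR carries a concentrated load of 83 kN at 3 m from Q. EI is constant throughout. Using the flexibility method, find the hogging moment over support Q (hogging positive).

Release continuity at Q by inserting a hinge; the redundant is the internal moment M_Q. The primary structure is two simply-supported spans PQ and QR.
Discontinuity in slope at Q on the released structure — sum the simple-span end rotations:
  span PQ: triangular load, peak 36: w₀L³/(45EI) = 508.8/EI
  span QR: point load 83 at a = 3: Pab(L + b)/(6LEI) = 186.8/EI
  relative rotation θ_0 = (508.8 + 186.8)/EI = 695.6/EI
A unit hogging moment at Q produces rotation L₁/(3EI) + L₂/(3EI) = 4.867/EI.
Compatibility: M_Q·(L₁+L₂)/(3EI) = θ_0, giving M_Q = 142.9 kN·m (hogging).

M_Q = 142.9 kN·m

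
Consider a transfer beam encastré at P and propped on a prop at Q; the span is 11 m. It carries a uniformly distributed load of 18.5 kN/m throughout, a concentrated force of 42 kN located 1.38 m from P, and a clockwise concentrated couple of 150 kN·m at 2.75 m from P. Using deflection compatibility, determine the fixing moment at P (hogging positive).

M_P = 378.9 kN·m

Remove the prop at Q; the released (primary) structure is a cantilever built in at P.
Primary-structure tip deflection at Q by superposition:
  UDL 18.5: wL⁴/(8EI) = 33857/EI
  point load 42 at a = 1.38: Pa²(3L − a)/(6EI) = 421.5/EI
  clockwise couple 150 at a = 2.75: M₀a(2L − a)/(2EI) = 3970/EI
  δ_0 = 38249/EI
Tip deflection under a unit load at Q: L³/(3EI) = 443.7/EI.
The prop prevents deflection at Q: R_Q = δ_0/δ_{QQ} = 38249/443.7 = 86.21 kN.
Moment equilibrium about P: M_P = Σ(load moments about P) − R_Q·L = 1327 − 86.21×11 = 378.9 kN·m.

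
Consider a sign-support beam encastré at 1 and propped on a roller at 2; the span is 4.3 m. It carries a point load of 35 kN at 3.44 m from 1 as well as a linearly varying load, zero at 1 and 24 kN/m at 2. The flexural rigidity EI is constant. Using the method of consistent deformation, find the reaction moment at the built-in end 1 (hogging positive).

Remove the prop at 2; the released (primary) structure is a cantilever built in at 1.
Free-end deflection of the primary structure under the applied loading (downward +):
  point load 35 at a = 3.44: Pa²(3L − a)/(6EI) = 653/EI
  triangular load, peak 24 at the free end: 11w₀L⁴/(120EI) = 752.1/EI
  δ_0 = 1405/EI
Tip deflection under a unit load at 2: L³/(3EI) = 26.5/EI.
The prop prevents deflection at 2: R_2 = δ_0/δ_{22} = 1405/26.5 = 53.02 kN.
Moment equilibrium about 1: M_1 = Σ(load moments about 1) − R_2·L = 268.3 − 53.02×4.3 = 40.33 kN·m.

M_1 = 40.33 kN·m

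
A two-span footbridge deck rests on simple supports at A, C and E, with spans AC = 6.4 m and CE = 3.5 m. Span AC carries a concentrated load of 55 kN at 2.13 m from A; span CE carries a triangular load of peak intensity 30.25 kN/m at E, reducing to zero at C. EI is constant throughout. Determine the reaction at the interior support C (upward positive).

Insert a hinge at C; M_C is the redundant, and each span becomes simply supported.
Discontinuity in slope at C on the released structure — sum the simple-span end rotations:
  span AC: point load 55 at a = 2.13: Pab(L + a)/(6LEI) = 111.1/EI
  span CE: triangular load, peak 30.25: 7w₀L³/(360EI) = 25.22/EI
  relative rotation θ_0 = (111.1 + 25.22)/EI = 136.3/EI
A unit hogging moment at C produces rotation L₁/(3EI) + L₂/(3EI) = 3.3/EI.
Compatibility: M_C·(L₁+L₂)/(3EI) = θ_0, giving M_C = 41.31 kN·m (hogging).
Span AC, ΣM about A with M_C applied at C: R_C^{AC}·6.4 = 117.2 + 41.31, so R_C^{AC} = 24.76 kN and R_A = 55 − 24.76 = 30.24 kN.
Span CE, ΣM about E: R_C^{CE}·3.5 = 61.76 + 41.31, so R_C^{CE} = 29.45 kN and R_E = 52.94 − 29.45 = 23.49 kN.
R_C = 24.76 + 29.45 = 54.21 kN.

R_C = 54.21 kN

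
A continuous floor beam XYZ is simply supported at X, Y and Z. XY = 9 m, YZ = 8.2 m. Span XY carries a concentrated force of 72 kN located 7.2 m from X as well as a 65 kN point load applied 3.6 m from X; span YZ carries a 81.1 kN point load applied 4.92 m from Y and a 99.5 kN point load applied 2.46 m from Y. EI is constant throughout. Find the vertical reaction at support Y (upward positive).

R_Y = 237.7 kN

Take M_Y as the redundant. Released structure: two simple spans XY and YZ with a hinge at Y.
End slopes at the hinge Y, treating each span as simply supported:
  span XY: point load 72 at a = 7.2: Pab(L + a)/(6LEI) = 279.9/EI
  span XY: point load 65 at a = 3.6: Pab(L + a)/(6LEI) = 294.8/EI
  span YZ: point load 81.1 at a = 4.92: Pab(L + b)/(6LEI) = 305.4/EI
  span YZ: point load 99.5 at a = 2.46: Pab(L + b)/(6LEI) = 398.1/EI
  relative rotation θ_0 = (574.8 + 703.5)/EI = 1278/EI
A unit hogging moment at Y produces rotation L₁/(3EI) + L₂/(3EI) = 5.733/EI.
Compatibility: M_Y·(L₁+L₂)/(3EI) = θ_0, giving M_Y = 222.9 kN·m (hogging).
Span XY, ΣM about X with M_Y applied at Y: R_Y^{XY}·9 = 752.4 + 222.9, so R_Y^{XY} = 108.4 kN and R_X = 137 − 108.4 = 28.63 kN.
Span YZ, ΣM about Z: R_Y^{YZ}·8.2 = 837.1 + 222.9, so R_Y^{YZ} = 129.3 kN and R_Z = 180.6 − 129.3 = 51.32 kN.
R_Y = 108.4 + 129.3 = 237.7 kN.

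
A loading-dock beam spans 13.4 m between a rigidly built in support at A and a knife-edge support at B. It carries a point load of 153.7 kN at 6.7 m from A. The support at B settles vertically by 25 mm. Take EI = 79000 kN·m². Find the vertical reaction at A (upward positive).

R_A = 108.1 kN

Choose R_B as the redundant. The primary structure is the cantilever fixed at A.
Free-end deflection of the primary structure under the applied loading (downward +):
  point load 153.7 at a = 6.7: Pa²(3L − a)/(6EI) = 38523/EI
Tip deflection under a unit load at B: L³/(3EI) = 802/EI.
With EI = 79000 kN·m²: δ_0 = 0.48763 m and δ_{BB} = 0.010152 m/kN.
Compatibility — the beam at B must follow the support down by 0.025 m: δ_0 − R_B·δ_{BB} = 0.025, so R_B = (0.48763 − 0.025)/0.010152 = 45.57 kN.
Vertical equilibrium: R_A = ΣP − R_B = 153.7 − 45.57 = 108.1 kN.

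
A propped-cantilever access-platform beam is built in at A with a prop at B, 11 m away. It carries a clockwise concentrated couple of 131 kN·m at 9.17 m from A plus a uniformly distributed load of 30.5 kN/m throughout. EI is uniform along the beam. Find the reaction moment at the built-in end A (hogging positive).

Release the roller at B. Primary structure: cantilever fixed at A.
Downward deflection at the released point B due to the loads:
  clockwise couple 131 at a = 9.17: M₀a(2L − a)/(2EI) = 7706/EI
  UDL 30.5: wL⁴/(8EI) = 55819/EI
  δ_0 = 63525/EI
Flexibility coefficient — unit upward force at B: δ_{BB} = L³/(3EI) = 443.7/EI.
Compatibility at B: δ_0 − R_B·δ_{BB} = 0, so R_B = 63525/443.7 = 143.2 kN.
Moment equilibrium about A: M_A = Σ(load moments about A) − R_B·L = 1976 − 143.2×11 = 401.3 kN·m.

M_A = 401.3 kN·m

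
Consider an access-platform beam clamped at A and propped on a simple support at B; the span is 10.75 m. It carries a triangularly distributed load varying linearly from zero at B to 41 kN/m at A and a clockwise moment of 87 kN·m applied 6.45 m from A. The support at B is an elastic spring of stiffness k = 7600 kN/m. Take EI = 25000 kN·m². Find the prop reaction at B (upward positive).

R_B = 53.84 kN

Release the roller at B. Primary structure: cantilever fixed at A.
Primary-structure tip deflection at B by superposition:
  triangular load, peak 41 at the fixed end: w₀L⁴/(30EI) = 18251/EI
  clockwise couple 87 at a = 6.45: M₀a(2L − a)/(2EI) = 4223/EI
  δ_0 = 22474/EI
Tip deflection under a unit load at B: L³/(3EI) = 414.1/EI.
With EI = 25000 kN·m²: δ_0 = 0.89896 m and δ_{BB} = 0.016564 m/kN.
Compatibility — the spring shortens by R_B/k under the reaction it provides: δ_0 − R_B·δ_{BB} = R_B/k. With 1/k = 0.000132 m/kN, R_B = δ_0 / (δ_{BB} + 1/k) = 0.89896 / (0.016564 + 0.000132) = 53.84 kN.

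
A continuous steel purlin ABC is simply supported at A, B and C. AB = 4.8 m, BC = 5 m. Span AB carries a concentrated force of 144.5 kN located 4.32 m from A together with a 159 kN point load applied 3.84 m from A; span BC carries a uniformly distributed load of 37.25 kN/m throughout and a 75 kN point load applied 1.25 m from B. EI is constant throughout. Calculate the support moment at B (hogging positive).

Insert a hinge at B; M_B is the redundant, and each span becomes simply supported.
End slopes at the hinge B, treating each span as simply supported:
  span AB: point load 144.5 at a = 4.32: Pab(L + a)/(6LEI) = 94.88/EI
  span AB: point load 159 at a = 3.84: Pab(L + a)/(6LEI) = 175.8/EI
  span BC: UDL 37.25: wL³/(24EI) = 194/EI
  span BC: point load 75 at a = 1.25: Pab(L + b)/(6LEI) = 102.5/EI
  relative rotation θ_0 = (270.7 + 296.5)/EI = 567.3/EI
A unit hogging moment at B produces rotation L₁/(3EI) + L₂/(3EI) = 3.267/EI.
Slope continuity at B: θ_0 = M_B·3.267/EI, so M_B = 567.3/3.267 = 173.7 kN·m (hogging).

M_B = 173.7 kN·m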